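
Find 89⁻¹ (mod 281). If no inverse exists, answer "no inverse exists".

Run Euclid on (281, 89):
281 = 3×89 + 14
89 = 6×14 + 5
14 = 2×5 + 4
5 = 1×4 + 1
4 = 4×1 + 0
Since gcd(89, 281) = 1, back-substitute to write 1 as a combination:
1 = 5 − 4
1 = −14 + 3·5
1 = 3·89 − 19·14
1 = −19·281 + 60·89
So 89·60 ≡ 1 (mod 281).

60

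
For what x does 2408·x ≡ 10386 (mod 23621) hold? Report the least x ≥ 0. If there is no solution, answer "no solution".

First find gcd(2408, 23621):
23621 = 9·2408 + 1949
2408 = 1·1949 + 459
1949 = 4·459 + 113
459 = 4·113 + 7
113 = 16·7 + 1
7 = 7·1 + 0
gcd = 1, so a unique solution mod 23621 exists.
Back-substitute for the Bézout coefficients:
1 = 113 − 16·7
1 = −16·459 + 65·113
1 = 65·1949 − 276·459
1 = −276·2408 + 341·1949
1 = 341·23621 − 3345·2408
So 2408·(-3345) ≡ 1 (mod 23621), giving 2408⁻¹ ≡ 20276.
x ≡ 2408⁻¹·10386 ≡ 20276·10386 ≡ 5321 (mod 23621).

5321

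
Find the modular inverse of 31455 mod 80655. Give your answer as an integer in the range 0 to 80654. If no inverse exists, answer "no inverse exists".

no inverse exists

Compute gcd(31455, 80655):
80655 = 2×31455 + 17745
31455 = 1×17745 + 13710
17745 = 1×13710 + 4035
13710 = 3×4035 + 1605
4035 = 2×1605 + 825
1605 = 1×825 + 780
825 = 1×780 + 45
780 = 17×45 + 15
45 = 3×15 + 0
gcd(31455, 80655) = 15 ≠ 1, so 31455 has no multiplicative inverse modulo 80655.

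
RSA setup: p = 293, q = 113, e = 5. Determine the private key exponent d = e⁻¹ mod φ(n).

φ(n) = (p−1)(q−1) = 292·112 = 32704.
Need d with 5·d ≡ 1 (mod 32704). Apply the extended Euclidean algorithm:
32704 = 6540×5 + 4
5 = 1×4 + 1
4 = 4×1 + 0
Back-substitute:
1 = 5 − 4
1 = −32704 + 6541·5
So 5·6541 ≡ 1 (mod 32704), hence d = 6541.

6541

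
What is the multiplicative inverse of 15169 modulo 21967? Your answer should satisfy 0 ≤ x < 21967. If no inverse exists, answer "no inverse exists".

no inverse exists

Euclidean algorithm on 21967, 15169:
21967 = 1×15169 + 6798
15169 = 2×6798 + 1573
6798 = 4×1573 + 506
1573 = 3×506 + 55
506 = 9×55 + 11
55 = 5×11 + 0
The gcd is 11, not 1, hence no inverse exists.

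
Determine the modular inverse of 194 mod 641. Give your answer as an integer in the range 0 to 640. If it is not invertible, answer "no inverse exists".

Extended Euclidean algorithm:
641 = 3·194 + 59
194 = 3·59 + 17
59 = 3·17 + 8
17 = 2·8 + 1
8 = 8·1 + 0
gcd = 1, so the inverse exists. Back-substitute:
1 = 17 − 2·8
1 = −2·59 + 7·17
1 = 7·194 − 23·59
1 = −23·641 + 76·194
So 194·76 ≡ 1 (mod 641).

76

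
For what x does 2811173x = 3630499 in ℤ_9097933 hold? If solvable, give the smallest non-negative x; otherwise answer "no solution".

5563833

First find gcd(2811173, 9097933):
9097933 = 3*2811173 + 664414
2811173 = 4*664414 + 153517
664414 = 4*153517 + 50346
153517 = 3*50346 + 2479
50346 = 20*2479 + 766
2479 = 3*766 + 181
766 = 4*181 + 42
181 = 4*42 + 13
42 = 3*13 + 3
13 = 4*3 + 1
3 = 3*1 + 0
gcd = 1, so a unique solution mod 9097933 exists.
Back-substitute for the Bézout coefficients:
1 = 13 − 4·3
1 = −4·42 + 13·13
1 = 13·181 − 56·42
1 = −56·766 + 237·181
1 = 237·2479 − 767·766
1 = −767·50346 + 15577·2479
1 = 15577·153517 − 47498·50346
1 = −47498·664414 + 205569·153517
1 = 205569·2811173 − 869774·664414
1 = −869774·9097933 + 2814891·2811173
So 2811173·(2814891) ≡ 1 (mod 9097933), giving 2811173⁻¹ ≡ 2814891.
x ≡ 2811173⁻¹·3630499 ≡ 2814891·3630499 ≡ 5563833 (mod 9097933).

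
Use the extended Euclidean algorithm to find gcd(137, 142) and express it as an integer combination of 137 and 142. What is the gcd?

Euclidean algorithm:
142 = 1*137 + 5
137 = 27*5 + 2
5 = 2*2 + 1
2 = 2*1 + 0
gcd(137, 142) = 1.
Express as a combination:
1 = 5 − 2·2
1 = −2·137 + 55·5
1 = 55·142 − 57·137
So 1 = (55)·142 + (-57)·137.

1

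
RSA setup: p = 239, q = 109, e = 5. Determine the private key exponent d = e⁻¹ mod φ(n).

φ(n) = (p−1)(q−1) = 238·108 = 25704.
Need d with 5·d ≡ 1 (mod 25704). Apply the extended Euclidean algorithm:
25704 = 5140*5 + 4
5 = 1*4 + 1
4 = 4*1 + 0
Back-substitute:
1 = 5 − 4
1 = −25704 + 5141·5
So 5·5141 ≡ 1 (mod 25704), hence d = 5141.

5141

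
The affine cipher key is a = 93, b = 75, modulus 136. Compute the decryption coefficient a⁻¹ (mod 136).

Apply the Euclidean algorithm to 136 and 93:
136 = 1*93 + 43
93 = 2*43 + 7
43 = 6*7 + 1
7 = 7*1 + 0
Since gcd(93, 136) = 1, back-substitute to write 1 as a combination:
1 = 43 − 6·7
1 = −6·93 + 13·43
1 = 13·136 − 19·93
So 93·(-19) ≡ 1 (mod 136), and -19 ≡ 117 (mod 136).

117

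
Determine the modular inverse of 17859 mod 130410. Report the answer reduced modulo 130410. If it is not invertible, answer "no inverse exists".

no inverse exists

Euclidean algorithm on 130410, 17859:
130410 = 7*17859 + 5397
17859 = 3*5397 + 1668
5397 = 3*1668 + 393
1668 = 4*393 + 96
393 = 4*96 + 9
96 = 10*9 + 6
9 = 1*6 + 3
6 = 2*3 + 0
The gcd is 3, not 1, hence no inverse exists.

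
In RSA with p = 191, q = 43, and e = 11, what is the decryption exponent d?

1451

φ(n) = (p−1)(q−1) = 190·42 = 7980.
Need d with 11·d ≡ 1 (mod 7980). Apply the extended Euclidean algorithm:
7980 = 725·11 + 5
11 = 2·5 + 1
5 = 5·1 + 0
Back-substitute:
1 = 11 − 2·5
1 = −2·7980 + 1451·11
So 11·1451 ≡ 1 (mod 7980), hence d = 1451.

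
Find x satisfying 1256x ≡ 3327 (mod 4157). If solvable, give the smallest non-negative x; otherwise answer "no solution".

3223

First find gcd(1256, 4157):
4157 = 3×1256 + 389
1256 = 3×389 + 89
389 = 4×89 + 33
89 = 2×33 + 23
33 = 1×23 + 10
23 = 2×10 + 3
10 = 3×3 + 1
3 = 3×1 + 0
gcd = 1, so a unique solution mod 4157 exists.
Back-substitute for the Bézout coefficients:
1 = 10 − 3·3
1 = −3·23 + 7·10
1 = 7·33 − 10·23
1 = −10·89 + 27·33
1 = 27·389 − 118·89
1 = −118·1256 + 381·389
1 = 381·4157 − 1261·1256
So 1256·(-1261) ≡ 1 (mod 4157), giving 1256⁻¹ ≡ 2896.
x ≡ 1256⁻¹·3327 ≡ 2896·3327 ≡ 3223 (mod 4157).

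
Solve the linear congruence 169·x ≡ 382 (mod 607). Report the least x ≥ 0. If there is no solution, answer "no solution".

462

First find gcd(169, 607):
607 = 3×169 + 100
169 = 1×100 + 69
100 = 1×69 + 31
69 = 2×31 + 7
31 = 4×7 + 3
7 = 2×3 + 1
3 = 3×1 + 0
gcd = 1, so a unique solution mod 607 exists.
Back-substitute for the Bézout coefficients:
1 = 7 − 2·3
1 = −2·31 + 9·7
1 = 9·69 − 20·31
1 = −20·100 + 29·69
1 = 29·169 − 49·100
1 = −49·607 + 176·169
So 169·(176) ≡ 1 (mod 607), giving 169⁻¹ ≡ 176.
x ≡ 169⁻¹·382 ≡ 176·382 ≡ 462 (mod 607).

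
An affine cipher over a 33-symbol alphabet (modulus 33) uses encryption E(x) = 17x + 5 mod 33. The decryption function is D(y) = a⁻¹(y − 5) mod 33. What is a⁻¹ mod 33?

Apply the Euclidean algorithm to 33 and 17:
33 = 1*17 + 16
17 = 1*16 + 1
16 = 16*1 + 0
Since gcd(17, 33) = 1, back-substitute to write 1 as a combination:
1 = 17 − 16
1 = −33 + 2·17
So 17·2 ≡ 1 (mod 33).

2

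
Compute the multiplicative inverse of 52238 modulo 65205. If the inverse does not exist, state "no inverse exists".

15332

Extended Euclidean algorithm:
65205 = 1*52238 + 12967
52238 = 4*12967 + 370
12967 = 35*370 + 17
370 = 21*17 + 13
17 = 1*13 + 4
13 = 3*4 + 1
4 = 4*1 + 0
Since gcd(52238, 65205) = 1, back-substitute to write 1 as a combination:
1 = 13 − 3·4
1 = −3·17 + 4·13
1 = 4·370 − 87·17
1 = −87·12967 + 3049·370
1 = 3049·52238 − 12283·12967
1 = −12283·65205 + 15332·52238
So 52238·15332 ≡ 1 (mod 65205).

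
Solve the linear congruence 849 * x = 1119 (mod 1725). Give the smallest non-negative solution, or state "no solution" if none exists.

556

First find gcd(849, 1725):
1725 = 2*849 + 27
849 = 31*27 + 12
27 = 2*12 + 3
12 = 4*3 + 0
gcd = 3 and 3 | 1119, so solutions exist. Divide through by 3: 283x ≡ 373 (mod 575).
Now find 283⁻¹ mod 575:
575 = 2·283 + 9
283 = 31·9 + 4
9 = 2·4 + 1
4 = 4·1 + 0
Back-substitute:
1 = 9 − 2·4
1 = −2·283 + 63·9
1 = 63·575 − 128·283
So 283·(-128) ≡ 1 (mod 575), i.e. 283⁻¹ ≡ 447.
Then x ≡ 447·373 ≡ 556 (mod 575); the smallest non-negative solution is x = 556.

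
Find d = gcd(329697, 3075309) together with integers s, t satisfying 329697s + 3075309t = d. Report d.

9

Euclidean algorithm:
3075309 = 9×329697 + 108036
329697 = 3×108036 + 5589
108036 = 19×5589 + 1845
5589 = 3×1845 + 54
1845 = 34×54 + 9
54 = 6×9 + 0
gcd(329697, 3075309) = 9.
Back-substituting:
9 = 1845 − 34·54
9 = −34·5589 + 103·1845
9 = 103·108036 − 1991·5589
9 = −1991·329697 + 6076·108036
9 = 6076·3075309 − 56675·329697
So 9 = (6076)·3075309 + (-56675)·329697.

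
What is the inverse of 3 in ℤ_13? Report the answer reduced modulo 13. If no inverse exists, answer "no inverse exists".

9

Run Euclid on (13, 3):
13 = 4·3 + 1
3 = 3·1 + 0
The gcd is 1. Working backward:
1 = 13 − 4·3
Thus 3·(-4) ≡ 1 (mod 13); reducing, -4 mod 13 = 9.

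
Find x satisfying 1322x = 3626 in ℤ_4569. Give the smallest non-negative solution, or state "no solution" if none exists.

First find gcd(1322, 4569):
4569 = 3·1322 + 603
1322 = 2·603 + 116
603 = 5·116 + 23
116 = 5·23 + 1
23 = 23·1 + 0
gcd = 1, so a unique solution mod 4569 exists.
Back-substitute for the Bézout coefficients:
1 = 116 − 5·23
1 = −5·603 + 26·116
1 = 26·1322 − 57·603
1 = −57·4569 + 197·1322
So 1322·(197) ≡ 1 (mod 4569), giving 1322⁻¹ ≡ 197.
x ≡ 1322⁻¹·3626 ≡ 197·3626 ≡ 1558 (mod 4569).

1558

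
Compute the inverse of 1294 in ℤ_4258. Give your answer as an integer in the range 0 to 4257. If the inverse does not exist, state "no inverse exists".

no inverse exists

Compute gcd(1294, 4258):
4258 = 3*1294 + 376
1294 = 3*376 + 166
376 = 2*166 + 44
166 = 3*44 + 34
44 = 1*34 + 10
34 = 3*10 + 4
10 = 2*4 + 2
4 = 2*2 + 0
gcd(1294, 4258) = 2 ≠ 1, so 1294 has no multiplicative inverse modulo 4258.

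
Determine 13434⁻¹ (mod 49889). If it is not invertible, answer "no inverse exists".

Run Euclid on (49889, 13434):
49889 = 3*13434 + 9587
13434 = 1*9587 + 3847
9587 = 2*3847 + 1893
3847 = 2*1893 + 61
1893 = 31*61 + 2
61 = 30*2 + 1
2 = 2*1 + 0
Since gcd(13434, 49889) = 1, back-substitute to write 1 as a combination:
1 = 61 − 30·2
1 = −30·1893 + 931·61
1 = 931·3847 − 1892·1893
1 = −1892·9587 + 4715·3847
1 = 4715·13434 − 6607·9587
1 = −6607·49889 + 24536·13434
So 13434·24536 ≡ 1 (mod 49889).

24536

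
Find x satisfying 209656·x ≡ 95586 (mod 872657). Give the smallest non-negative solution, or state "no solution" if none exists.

First find gcd(209656, 872657):
872657 = 4*209656 + 34033
209656 = 6*34033 + 5458
34033 = 6*5458 + 1285
5458 = 4*1285 + 318
1285 = 4*318 + 13
318 = 24*13 + 6
13 = 2*6 + 1
6 = 6*1 + 0
gcd = 1, so a unique solution mod 872657 exists.
Back-substitute for the Bézout coefficients:
1 = 13 − 2·6
1 = −2·318 + 49·13
1 = 49·1285 − 198·318
1 = −198·5458 + 841·1285
1 = 841·34033 − 5244·5458
1 = −5244·209656 + 32305·34033
1 = 32305·872657 − 134464·209656
So 209656·(-134464) ≡ 1 (mod 872657), giving 209656⁻¹ ≡ 738193.
x ≡ 209656⁻¹·95586 ≡ 738193·95586 ≡ 489049 (mod 872657).

489049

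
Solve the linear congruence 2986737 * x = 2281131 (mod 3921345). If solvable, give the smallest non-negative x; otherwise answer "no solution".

First find gcd(2986737, 3921345):
3921345 = 1×2986737 + 934608
2986737 = 3×934608 + 182913
934608 = 5×182913 + 20043
182913 = 9×20043 + 2526
20043 = 7×2526 + 2361
2526 = 1×2361 + 165
2361 = 14×165 + 51
165 = 3×51 + 12
51 = 4×12 + 3
12 = 4×3 + 0
gcd = 3 and 3 | 2281131, so solutions exist. Divide through by 3: 995579x ≡ 760377 (mod 1307115).
Now find 995579⁻¹ mod 1307115:
1307115 = 1×995579 + 311536
995579 = 3×311536 + 60971
311536 = 5×60971 + 6681
60971 = 9×6681 + 842
6681 = 7×842 + 787
842 = 1×787 + 55
787 = 14×55 + 17
55 = 3×17 + 4
17 = 4×4 + 1
4 = 4×1 + 0
Back-substitute:
1 = 17 − 4·4
1 = −4·55 + 13·17
1 = 13·787 − 186·55
1 = −186·842 + 199·787
1 = 199·6681 − 1579·842
1 = −1579·60971 + 14410·6681
1 = 14410·311536 − 73629·60971
1 = −73629·995579 + 235297·311536
1 = 235297·1307115 − 308926·995579
So 995579·(-308926) ≡ 1 (mod 1307115), i.e. 995579⁻¹ ≡ 998189.
Then x ≡ 998189·760377 ≡ 104433 (mod 1307115); the smallest non-negative solution is x = 104433.

104433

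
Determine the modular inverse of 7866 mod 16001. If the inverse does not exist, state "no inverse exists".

gcd(16001, 7866) by repeated division:
16001 = 2×7866 + 269
7866 = 29×269 + 65
269 = 4×65 + 9
65 = 7×9 + 2
9 = 4×2 + 1
2 = 2×1 + 0
Since gcd(7866, 16001) = 1, back-substitute to write 1 as a combination:
1 = 9 − 4·2
1 = −4·65 + 29·9
1 = 29·269 − 120·65
1 = −120·7866 + 3509·269
1 = 3509·16001 − 7138·7866
Hence 7866⁻¹ ≡ -7138 ≡ 8863 (mod 16001).

8863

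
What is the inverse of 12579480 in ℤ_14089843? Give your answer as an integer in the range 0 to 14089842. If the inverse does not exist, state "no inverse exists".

Extended Euclidean algorithm:
14089843 = 1·12579480 + 1510363
12579480 = 8·1510363 + 496576
1510363 = 3·496576 + 20635
496576 = 24·20635 + 1336
20635 = 15·1336 + 595
1336 = 2·595 + 146
595 = 4·146 + 11
146 = 13·11 + 3
11 = 3·3 + 2
3 = 1·2 + 1
2 = 2·1 + 0
The gcd is 1. Working backward:
1 = 3 − 2
1 = −11 + 4·3
1 = 4·146 − 53·11
1 = −53·595 + 216·146
1 = 216·1336 − 485·595
1 = −485·20635 + 7491·1336
1 = 7491·496576 − 180269·20635
1 = −180269·1510363 + 548298·496576
1 = 548298·12579480 − 4566653·1510363
1 = −4566653·14089843 + 5114951·12579480
So 12579480·5114951 ≡ 1 (mod 14089843).

5114951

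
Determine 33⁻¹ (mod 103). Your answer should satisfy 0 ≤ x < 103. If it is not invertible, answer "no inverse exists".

25

Apply the Euclidean algorithm to 103 and 33:
103 = 3·33 + 4
33 = 8·4 + 1
4 = 4·1 + 0
Since gcd(33, 103) = 1, back-substitute to write 1 as a combination:
1 = 33 − 8·4
1 = −8·103 + 25·33
So 33·25 ≡ 1 (mod 103).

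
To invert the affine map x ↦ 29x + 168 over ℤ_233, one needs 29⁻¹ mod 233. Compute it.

Run Euclid on (233, 29):
233 = 8*29 + 1
29 = 29*1 + 0
Since gcd(29, 233) = 1, back-substitute to write 1 as a combination:
1 = 233 − 8·29
Hence 29⁻¹ ≡ -8 ≡ 225 (mod 233).

225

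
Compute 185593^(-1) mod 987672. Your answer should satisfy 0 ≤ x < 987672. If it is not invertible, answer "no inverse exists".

26401

Apply the Euclidean algorithm to 987672 and 185593:
987672 = 5·185593 + 59707
185593 = 3·59707 + 6472
59707 = 9·6472 + 1459
6472 = 4·1459 + 636
1459 = 2·636 + 187
636 = 3·187 + 75
187 = 2·75 + 37
75 = 2·37 + 1
37 = 37·1 + 0
gcd = 1, so the inverse exists. Back-substitute:
1 = 75 − 2·37
1 = −2·187 + 5·75
1 = 5·636 − 17·187
1 = −17·1459 + 39·636
1 = 39·6472 − 173·1459
1 = −173·59707 + 1596·6472
1 = 1596·185593 − 4961·59707
1 = −4961·987672 + 26401·185593
So 185593·26401 ≡ 1 (mod 987672).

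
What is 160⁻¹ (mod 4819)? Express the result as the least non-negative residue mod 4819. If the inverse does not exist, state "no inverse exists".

gcd(4819, 160) by repeated division:
4819 = 30×160 + 19
160 = 8×19 + 8
19 = 2×8 + 3
8 = 2×3 + 2
3 = 1×2 + 1
2 = 2×1 + 0
gcd = 1, so the inverse exists. Back-substitute:
1 = 3 − 2
1 = −8 + 3·3
1 = 3·19 − 7·8
1 = −7·160 + 59·19
1 = 59·4819 − 1777·160
Hence 160⁻¹ ≡ -1777 ≡ 3042 (mod 4819).

3042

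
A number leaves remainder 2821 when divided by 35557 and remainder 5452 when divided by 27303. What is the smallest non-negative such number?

619974673

Write x = 2821 + 35557·k. Then 35557·k ≡ 5452 − 2821 ≡ 2631 (mod 27303).
Need 35557⁻¹ mod 27303. Extended Euclid on (27303, 8254):
27303 = 3·8254 + 2541
8254 = 3·2541 + 631
2541 = 4·631 + 17
631 = 37·17 + 2
17 = 8·2 + 1
2 = 2·1 + 0
Back-substitute:
1 = 17 − 8·2
1 = −8·631 + 297·17
1 = 297·2541 − 1196·631
1 = −1196·8254 + 3885·2541
1 = 3885·27303 − 12851·8254
35557⁻¹ ≡ 14452 (mod 27303), so k ≡ 14452·2631 ≡ 17436 (mod 27303).
x = 2821 + 35557·17436 = 619974673.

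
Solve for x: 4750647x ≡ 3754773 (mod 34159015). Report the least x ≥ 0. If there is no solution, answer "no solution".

104319

First find gcd(4750647, 34159015):
34159015 = 7*4750647 + 904486
4750647 = 5*904486 + 228217
904486 = 3*228217 + 219835
228217 = 1*219835 + 8382
219835 = 26*8382 + 1903
8382 = 4*1903 + 770
1903 = 2*770 + 363
770 = 2*363 + 44
363 = 8*44 + 11
44 = 4*11 + 0
gcd = 11 and 11 | 3754773, so solutions exist. Divide through by 11: 431877x ≡ 341343 (mod 3105365).
Now find 431877⁻¹ mod 3105365:
3105365 = 7×431877 + 82226
431877 = 5×82226 + 20747
82226 = 3×20747 + 19985
20747 = 1×19985 + 762
19985 = 26×762 + 173
762 = 4×173 + 70
173 = 2×70 + 33
70 = 2×33 + 4
33 = 8×4 + 1
4 = 4×1 + 0
Back-substitute:
1 = 33 − 8·4
1 = −8·70 + 17·33
1 = 17·173 − 42·70
1 = −42·762 + 185·173
1 = 185·19985 − 4852·762
1 = −4852·20747 + 5037·19985
1 = 5037·82226 − 19963·20747
1 = −19963·431877 + 104852·82226
1 = 104852·3105365 − 753927·431877
So 431877·(-753927) ≡ 1 (mod 3105365), i.e. 431877⁻¹ ≡ 2351438.
Then x ≡ 2351438·341343 ≡ 104319 (mod 3105365); the smallest non-negative solution is x = 104319.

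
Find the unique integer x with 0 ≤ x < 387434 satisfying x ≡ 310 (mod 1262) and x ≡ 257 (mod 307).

Write x = 310 + 1262·k. Then 1262·k ≡ 257 − 310 ≡ 254 (mod 307).
Need 1262⁻¹ mod 307. Extended Euclid on (307, 34):
307 = 9×34 + 1
34 = 34×1 + 0
Back-substitute:
1 = 307 − 9·34
1262⁻¹ ≡ 298 (mod 307), so k ≡ 298·254 ≡ 170 (mod 307).
x = 310 + 1262·170 = 214850.

214850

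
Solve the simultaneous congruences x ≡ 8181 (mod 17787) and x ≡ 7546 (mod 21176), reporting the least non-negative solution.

156942882

Write x = 8181 + 17787·k. Then 17787·k ≡ 7546 − 8181 ≡ 20541 (mod 21176).
Need 17787⁻¹ mod 21176. Extended Euclid on (21176, 17787):
21176 = 1*17787 + 3389
17787 = 5*3389 + 842
3389 = 4*842 + 21
842 = 40*21 + 2
21 = 10*2 + 1
2 = 2*1 + 0
Back-substitute:
1 = 21 − 10·2
1 = −10·842 + 401·21
1 = 401·3389 − 1614·842
1 = −1614·17787 + 8471·3389
1 = 8471·21176 − 10085·17787
17787⁻¹ ≡ 11091 (mod 21176), so k ≡ 11091·20541 ≡ 8823 (mod 21176).
x = 8181 + 17787·8823 = 156942882.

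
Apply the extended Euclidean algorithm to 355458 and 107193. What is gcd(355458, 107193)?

3

Repeated division:
355458 = 3×107193 + 33879
107193 = 3×33879 + 5556
33879 = 6×5556 + 543
5556 = 10×543 + 126
543 = 4×126 + 39
126 = 3×39 + 9
39 = 4×9 + 3
9 = 3×3 + 0
gcd(355458, 107193) = 3.
Back-substituting:
3 = 39 − 4·9
3 = −4·126 + 13·39
3 = 13·543 − 56·126
3 = −56·5556 + 573·543
3 = 573·33879 − 3494·5556
3 = −3494·107193 + 11055·33879
3 = 11055·355458 − 36659·107193
So 3 = (11055)·355458 + (-36659)·107193.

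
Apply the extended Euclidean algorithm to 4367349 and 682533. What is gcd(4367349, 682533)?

Euclidean algorithm:
4367349 = 6·682533 + 272151
682533 = 2·272151 + 138231
272151 = 1·138231 + 133920
138231 = 1·133920 + 4311
133920 = 31·4311 + 279
4311 = 15·279 + 126
279 = 2·126 + 27
126 = 4·27 + 18
27 = 1·18 + 9
18 = 2·9 + 0
gcd(4367349, 682533) = 9.
Back-substituting:
9 = 27 − 18
9 = −126 + 5·27
9 = 5·279 − 11·126
9 = −11·4311 + 170·279
9 = 170·133920 − 5281·4311
9 = −5281·138231 + 5451·133920
9 = 5451·272151 − 10732·138231
9 = −10732·682533 + 26915·272151
9 = 26915·4367349 − 172222·682533
So 9 = (26915)·4367349 + (-172222)·682533.

9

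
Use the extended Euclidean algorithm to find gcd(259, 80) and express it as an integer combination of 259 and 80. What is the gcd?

1

Euclidean algorithm:
259 = 3*80 + 19
80 = 4*19 + 4
19 = 4*4 + 3
4 = 1*3 + 1
3 = 3*1 + 0
gcd(259, 80) = 1.
Express as a combination:
1 = 4 − 3
1 = −19 + 5·4
1 = 5·80 − 21·19
1 = −21·259 + 68·80
So 1 = (-21)·259 + (68)·80.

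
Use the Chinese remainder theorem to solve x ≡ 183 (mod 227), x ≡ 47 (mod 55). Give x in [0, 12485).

2907

Write x = 183 + 227·k. Then 227·k ≡ 47 − 183 ≡ 29 (mod 55).
Need 227⁻¹ mod 55. Extended Euclid on (55, 7):
55 = 7·7 + 6
7 = 1·6 + 1
6 = 6·1 + 0
Back-substitute:
1 = 7 − 6
1 = −55 + 8·7
227⁻¹ ≡ 8 (mod 55), so k ≡ 8·29 ≡ 12 (mod 55).
x = 183 + 227·12 = 2907.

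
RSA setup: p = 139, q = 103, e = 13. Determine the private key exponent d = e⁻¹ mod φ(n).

9745

φ(n) = (p−1)(q−1) = 138·102 = 14076.
Need d with 13·d ≡ 1 (mod 14076). Apply the extended Euclidean algorithm:
14076 = 1082×13 + 10
13 = 1×10 + 3
10 = 3×3 + 1
3 = 3×1 + 0
Back-substitute:
1 = 10 − 3·3
1 = −3·13 + 4·10
1 = 4·14076 − 4331·13
So 13·(-4331) ≡ 1 (mod 14076), hence d ≡ -4331 ≡ 9745 (mod 14076).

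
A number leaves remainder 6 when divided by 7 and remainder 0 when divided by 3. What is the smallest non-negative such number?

Write x = 6 + 7·k. Then 7·k ≡ 0 − 6 ≡ 0 (mod 3).
Need 7⁻¹ mod 3. Extended Euclid on (3, 1):
3 = 3×1 + 0
7⁻¹ ≡ 1 (mod 3), so k ≡ 1·0 ≡ 0 (mod 3).
x = 6 + 7·0 = 6.

6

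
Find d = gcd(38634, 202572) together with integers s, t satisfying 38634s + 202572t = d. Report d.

6

Apply Euclid's algorithm to 202572 and 38634:
202572 = 5·38634 + 9402
38634 = 4·9402 + 1026
9402 = 9·1026 + 168
1026 = 6·168 + 18
168 = 9·18 + 6
18 = 3·6 + 0
gcd(38634, 202572) = 6.
Working backward:
6 = 168 − 9·18
6 = −9·1026 + 55·168
6 = 55·9402 − 504·1026
6 = −504·38634 + 2071·9402
6 = 2071·202572 − 10859·38634
So 6 = (2071)·202572 + (-10859)·38634.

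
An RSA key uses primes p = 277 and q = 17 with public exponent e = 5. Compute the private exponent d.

3533

φ(n) = (p−1)(q−1) = 276·16 = 4416.
Need d with 5·d ≡ 1 (mod 4416). Apply the extended Euclidean algorithm:
4416 = 883×5 + 1
5 = 5×1 + 0
Back-substitute:
1 = 4416 − 883·5
So 5·(-883) ≡ 1 (mod 4416), hence d ≡ -883 ≡ 3533 (mod 4416).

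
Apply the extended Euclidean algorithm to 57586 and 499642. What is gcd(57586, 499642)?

2

Euclidean algorithm:
499642 = 8*57586 + 38954
57586 = 1*38954 + 18632
38954 = 2*18632 + 1690
18632 = 11*1690 + 42
1690 = 40*42 + 10
42 = 4*10 + 2
10 = 5*2 + 0
gcd(57586, 499642) = 2.
Back-substituting:
2 = 42 − 4·10
2 = −4·1690 + 161·42
2 = 161·18632 − 1775·1690
2 = −1775·38954 + 3711·18632
2 = 3711·57586 − 5486·38954
2 = −5486·499642 + 47599·57586
So 2 = (-5486)·499642 + (47599)·57586.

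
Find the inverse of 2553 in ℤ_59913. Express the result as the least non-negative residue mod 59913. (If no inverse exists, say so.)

no inverse exists

Compute gcd(2553, 59913):
59913 = 23·2553 + 1194
2553 = 2·1194 + 165
1194 = 7·165 + 39
165 = 4·39 + 9
39 = 4·9 + 3
9 = 3·3 + 0
gcd(2553, 59913) = 3 ≠ 1, so 2553 has no multiplicative inverse modulo 59913.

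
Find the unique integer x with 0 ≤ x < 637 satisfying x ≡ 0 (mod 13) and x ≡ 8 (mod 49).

Write x = 0 + 13·k. Then 13·k ≡ 8 − 0 ≡ 8 (mod 49).
Need 13⁻¹ mod 49. Extended Euclid on (49, 13):
49 = 3*13 + 10
13 = 1*10 + 3
10 = 3*3 + 1
3 = 3*1 + 0
Back-substitute:
1 = 10 − 3·3
1 = −3·13 + 4·10
1 = 4·49 − 15·13
13⁻¹ ≡ 34 (mod 49), so k ≡ 34·8 ≡ 27 (mod 49).
x = 0 + 13·27 = 351.

351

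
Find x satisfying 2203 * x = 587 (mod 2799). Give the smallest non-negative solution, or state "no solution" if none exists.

First find gcd(2203, 2799):
2799 = 1×2203 + 596
2203 = 3×596 + 415
596 = 1×415 + 181
415 = 2×181 + 53
181 = 3×53 + 22
53 = 2×22 + 9
22 = 2×9 + 4
9 = 2×4 + 1
4 = 4×1 + 0
gcd = 1, so a unique solution mod 2799 exists.
Back-substitute for the Bézout coefficients:
1 = 9 − 2·4
1 = −2·22 + 5·9
1 = 5·53 − 12·22
1 = −12·181 + 41·53
1 = 41·415 − 94·181
1 = −94·596 + 135·415
1 = 135·2203 − 499·596
1 = −499·2799 + 634·2203
So 2203·(634) ≡ 1 (mod 2799), giving 2203⁻¹ ≡ 634.
x ≡ 2203⁻¹·587 ≡ 634·587 ≡ 2690 (mod 2799).

2690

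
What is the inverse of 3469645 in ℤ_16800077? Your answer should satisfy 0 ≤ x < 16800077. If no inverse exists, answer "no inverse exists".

3959181

gcd(16800077, 3469645) by repeated division:
16800077 = 4×3469645 + 2921497
3469645 = 1×2921497 + 548148
2921497 = 5×548148 + 180757
548148 = 3×180757 + 5877
180757 = 30×5877 + 4447
5877 = 1×4447 + 1430
4447 = 3×1430 + 157
1430 = 9×157 + 17
157 = 9×17 + 4
17 = 4×4 + 1
4 = 4×1 + 0
gcd = 1, so the inverse exists. Back-substitute:
1 = 17 − 4·4
1 = −4·157 + 37·17
1 = 37·1430 − 337·157
1 = −337·4447 + 1048·1430
1 = 1048·5877 − 1385·4447
1 = −1385·180757 + 42598·5877
1 = 42598·548148 − 129179·180757
1 = −129179·2921497 + 688493·548148
1 = 688493·3469645 − 817672·2921497
1 = −817672·16800077 + 3959181·3469645
So 3469645·3959181 ≡ 1 (mod 16800077).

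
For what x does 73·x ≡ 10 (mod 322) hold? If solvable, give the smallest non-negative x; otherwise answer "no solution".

106

First find gcd(73, 322):
322 = 4·73 + 30
73 = 2·30 + 13
30 = 2·13 + 4
13 = 3·4 + 1
4 = 4·1 + 0
gcd = 1, so a unique solution mod 322 exists.
Back-substitute for the Bézout coefficients:
1 = 13 − 3·4
1 = −3·30 + 7·13
1 = 7·73 − 17·30
1 = −17·322 + 75·73
So 73·(75) ≡ 1 (mod 322), giving 73⁻¹ ≡ 75.
x ≡ 73⁻¹·10 ≡ 75·10 ≡ 106 (mod 322).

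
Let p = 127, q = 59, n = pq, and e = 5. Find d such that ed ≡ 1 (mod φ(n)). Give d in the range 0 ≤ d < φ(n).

φ(n) = (p−1)(q−1) = 126·58 = 7308.
Need d with 5·d ≡ 1 (mod 7308). Apply the extended Euclidean algorithm:
7308 = 1461·5 + 3
5 = 1·3 + 2
3 = 1·2 + 1
2 = 2·1 + 0
Back-substitute:
1 = 3 − 2
1 = −5 + 2·3
1 = 2·7308 − 2923·5
So 5·(-2923) ≡ 1 (mod 7308), hence d ≡ -2923 ≡ 4385 (mod 7308).

4385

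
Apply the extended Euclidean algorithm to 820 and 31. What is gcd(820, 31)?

Euclidean algorithm:
820 = 26·31 + 14
31 = 2·14 + 3
14 = 4·3 + 2
3 = 1·2 + 1
2 = 2·1 + 0
gcd(820, 31) = 1.
Express as a combination:
1 = 3 − 2
1 = −14 + 5·3
1 = 5·31 − 11·14
1 = −11·820 + 291·31
So 1 = (-11)·820 + (291)·31.

1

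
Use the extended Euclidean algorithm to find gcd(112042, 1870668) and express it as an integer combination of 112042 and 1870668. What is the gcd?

2

Apply Euclid's algorithm to 1870668 and 112042:
1870668 = 16*112042 + 77996
112042 = 1*77996 + 34046
77996 = 2*34046 + 9904
34046 = 3*9904 + 4334
9904 = 2*4334 + 1236
4334 = 3*1236 + 626
1236 = 1*626 + 610
626 = 1*610 + 16
610 = 38*16 + 2
16 = 8*2 + 0
gcd(112042, 1870668) = 2.
Express as a combination:
2 = 610 − 38·16
2 = −38·626 + 39·610
2 = 39·1236 − 77·626
2 = −77·4334 + 270·1236
2 = 270·9904 − 617·4334
2 = −617·34046 + 2121·9904
2 = 2121·77996 − 4859·34046
2 = −4859·112042 + 6980·77996
2 = 6980·1870668 − 116539·112042
So 2 = (6980)·1870668 + (-116539)·112042.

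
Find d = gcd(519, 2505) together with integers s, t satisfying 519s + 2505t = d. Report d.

3

Euclidean algorithm:
2505 = 4*519 + 429
519 = 1*429 + 90
429 = 4*90 + 69
90 = 1*69 + 21
69 = 3*21 + 6
21 = 3*6 + 3
6 = 2*3 + 0
gcd(519, 2505) = 3.
Back-substituting:
3 = 21 − 3·6
3 = −3·69 + 10·21
3 = 10·90 − 13·69
3 = −13·429 + 62·90
3 = 62·519 − 75·429
3 = −75·2505 + 362·519
So 3 = (-75)·2505 + (362)·519.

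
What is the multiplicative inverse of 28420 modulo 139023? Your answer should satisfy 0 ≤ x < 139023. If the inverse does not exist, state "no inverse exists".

Run Euclid on (139023, 28420):
139023 = 4×28420 + 25343
28420 = 1×25343 + 3077
25343 = 8×3077 + 727
3077 = 4×727 + 169
727 = 4×169 + 51
169 = 3×51 + 16
51 = 3×16 + 3
16 = 5×3 + 1
3 = 3×1 + 0
gcd = 1, so the inverse exists. Back-substitute:
1 = 16 − 5·3
1 = −5·51 + 16·16
1 = 16·169 − 53·51
1 = −53·727 + 228·169
1 = 228·3077 − 965·727
1 = −965·25343 + 7948·3077
1 = 7948·28420 − 8913·25343
1 = −8913·139023 + 43600·28420
So 28420·43600 ≡ 1 (mod 139023).

43600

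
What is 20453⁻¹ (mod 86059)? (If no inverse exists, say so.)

Apply the Euclidean algorithm to 86059 and 20453:
86059 = 4×20453 + 4247
20453 = 4×4247 + 3465
4247 = 1×3465 + 782
3465 = 4×782 + 337
782 = 2×337 + 108
337 = 3×108 + 13
108 = 8×13 + 4
13 = 3×4 + 1
4 = 4×1 + 0
Since gcd(20453, 86059) = 1, back-substitute to write 1 as a combination:
1 = 13 − 3·4
1 = −3·108 + 25·13
1 = 25·337 − 78·108
1 = −78·782 + 181·337
1 = 181·3465 − 802·782
1 = −802·4247 + 983·3465
1 = 983·20453 − 4734·4247
1 = −4734·86059 + 19919·20453
So 20453·19919 ≡ 1 (mod 86059).

19919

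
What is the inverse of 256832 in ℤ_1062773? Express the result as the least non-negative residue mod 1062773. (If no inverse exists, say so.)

Run Euclid on (1062773, 256832):
1062773 = 4*256832 + 35445
256832 = 7*35445 + 8717
35445 = 4*8717 + 577
8717 = 15*577 + 62
577 = 9*62 + 19
62 = 3*19 + 5
19 = 3*5 + 4
5 = 1*4 + 1
4 = 4*1 + 0
The gcd is 1. Working backward:
1 = 5 − 4
1 = −19 + 4·5
1 = 4·62 − 13·19
1 = −13·577 + 121·62
1 = 121·8717 − 1828·577
1 = −1828·35445 + 7433·8717
1 = 7433·256832 − 53859·35445
1 = −53859·1062773 + 222869·256832
So 256832·222869 ≡ 1 (mod 1062773).

222869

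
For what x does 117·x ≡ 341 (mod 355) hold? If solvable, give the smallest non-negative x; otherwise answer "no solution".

First find gcd(117, 355):
355 = 3×117 + 4
117 = 29×4 + 1
4 = 4×1 + 0
gcd = 1, so a unique solution mod 355 exists.
Back-substitute for the Bézout coefficients:
1 = 117 − 29·4
1 = −29·355 + 88·117
So 117·(88) ≡ 1 (mod 355), giving 117⁻¹ ≡ 88.
x ≡ 117⁻¹·341 ≡ 88·341 ≡ 188 (mod 355).

188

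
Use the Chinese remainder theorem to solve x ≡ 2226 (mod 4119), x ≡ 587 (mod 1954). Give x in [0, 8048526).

2716647

Write x = 2226 + 4119·k. Then 4119·k ≡ 587 − 2226 ≡ 315 (mod 1954).
Need 4119⁻¹ mod 1954. Extended Euclid on (1954, 211):
1954 = 9·211 + 55
211 = 3·55 + 46
55 = 1·46 + 9
46 = 5·9 + 1
9 = 9·1 + 0
Back-substitute:
1 = 46 − 5·9
1 = −5·55 + 6·46
1 = 6·211 − 23·55
1 = −23·1954 + 213·211
4119⁻¹ ≡ 213 (mod 1954), so k ≡ 213·315 ≡ 659 (mod 1954).
x = 2226 + 4119·659 = 2716647.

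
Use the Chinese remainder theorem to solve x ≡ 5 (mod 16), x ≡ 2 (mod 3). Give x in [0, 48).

Write x = 5 + 16·k. Then 16·k ≡ 2 − 5 ≡ 0 (mod 3).
Need 16⁻¹ mod 3. Extended Euclid on (3, 1):
3 = 3·1 + 0
16⁻¹ ≡ 1 (mod 3), so k ≡ 1·0 ≡ 0 (mod 3).
x = 5 + 16·0 = 5.

5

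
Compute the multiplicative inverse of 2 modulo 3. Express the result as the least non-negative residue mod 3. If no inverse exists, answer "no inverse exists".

2

Apply the Euclidean algorithm to 3 and 2:
3 = 1×2 + 1
2 = 2×1 + 0
gcd = 1, so the inverse exists. Back-substitute:
1 = 3 − 2
So 2·(-1) ≡ 1 (mod 3), and -1 ≡ 2 (mod 3).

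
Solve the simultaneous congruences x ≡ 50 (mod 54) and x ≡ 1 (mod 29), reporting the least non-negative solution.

320

Write x = 50 + 54·k. Then 54·k ≡ 1 − 50 ≡ 9 (mod 29).
Need 54⁻¹ mod 29. Extended Euclid on (29, 25):
29 = 1×25 + 4
25 = 6×4 + 1
4 = 4×1 + 0
Back-substitute:
1 = 25 − 6·4
1 = −6·29 + 7·25
54⁻¹ ≡ 7 (mod 29), so k ≡ 7·9 ≡ 5 (mod 29).
x = 50 + 54·5 = 320.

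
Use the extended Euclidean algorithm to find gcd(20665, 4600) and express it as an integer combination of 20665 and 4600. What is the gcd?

5

Apply Euclid's algorithm to 20665 and 4600:
20665 = 4*4600 + 2265
4600 = 2*2265 + 70
2265 = 32*70 + 25
70 = 2*25 + 20
25 = 1*20 + 5
20 = 4*5 + 0
gcd(20665, 4600) = 5.
Back-substituting:
5 = 25 − 20
5 = −70 + 3·25
5 = 3·2265 − 97·70
5 = −97·4600 + 197·2265
5 = 197·20665 − 885·4600
So 5 = (197)·20665 + (-885)·4600.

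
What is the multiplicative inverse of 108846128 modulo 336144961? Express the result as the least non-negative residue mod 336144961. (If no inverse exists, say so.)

gcd(336144961, 108846128) by repeated division:
336144961 = 3·108846128 + 9606577
108846128 = 11·9606577 + 3173781
9606577 = 3·3173781 + 85234
3173781 = 37·85234 + 20123
85234 = 4·20123 + 4742
20123 = 4·4742 + 1155
4742 = 4·1155 + 122
1155 = 9·122 + 57
122 = 2·57 + 8
57 = 7·8 + 1
8 = 8·1 + 0
gcd = 1, so the inverse exists. Back-substitute:
1 = 57 − 7·8
1 = −7·122 + 15·57
1 = 15·1155 − 142·122
1 = −142·4742 + 583·1155
1 = 583·20123 − 2474·4742
1 = −2474·85234 + 10479·20123
1 = 10479·3173781 − 390197·85234
1 = −390197·9606577 + 1181070·3173781
1 = 1181070·108846128 − 13381967·9606577
1 = −13381967·336144961 + 41326971·108846128
So 108846128·41326971 ≡ 1 (mod 336144961).

41326971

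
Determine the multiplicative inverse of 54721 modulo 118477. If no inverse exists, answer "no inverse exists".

gcd(118477, 54721) by repeated division:
118477 = 2*54721 + 9035
54721 = 6*9035 + 511
9035 = 17*511 + 348
511 = 1*348 + 163
348 = 2*163 + 22
163 = 7*22 + 9
22 = 2*9 + 4
9 = 2*4 + 1
4 = 4*1 + 0
Since gcd(54721, 118477) = 1, back-substitute to write 1 as a combination:
1 = 9 − 2·4
1 = −2·22 + 5·9
1 = 5·163 − 37·22
1 = −37·348 + 79·163
1 = 79·511 − 116·348
1 = −116·9035 + 2051·511
1 = 2051·54721 − 12422·9035
1 = −12422·118477 + 26895·54721
So 54721·26895 ≡ 1 (mod 118477).

26895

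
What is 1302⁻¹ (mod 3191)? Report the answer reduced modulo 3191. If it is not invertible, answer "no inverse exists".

723

gcd(3191, 1302) by repeated division:
3191 = 2·1302 + 587
1302 = 2·587 + 128
587 = 4·128 + 75
128 = 1·75 + 53
75 = 1·53 + 22
53 = 2·22 + 9
22 = 2·9 + 4
9 = 2·4 + 1
4 = 4·1 + 0
gcd = 1, so the inverse exists. Back-substitute:
1 = 9 − 2·4
1 = −2·22 + 5·9
1 = 5·53 − 12·22
1 = −12·75 + 17·53
1 = 17·128 − 29·75
1 = −29·587 + 133·128
1 = 133·1302 − 295·587
1 = −295·3191 + 723·1302
So 1302·723 ≡ 1 (mod 3191).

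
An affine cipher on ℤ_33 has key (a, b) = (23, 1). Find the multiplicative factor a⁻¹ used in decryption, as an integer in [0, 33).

23

Extended Euclidean algorithm:
33 = 1×23 + 10
23 = 2×10 + 3
10 = 3×3 + 1
3 = 3×1 + 0
Since gcd(23, 33) = 1, back-substitute to write 1 as a combination:
1 = 10 − 3·3
1 = −3·23 + 7·10
1 = 7·33 − 10·23
So 23·(-10) ≡ 1 (mod 33), and -10 ≡ 23 (mod 33).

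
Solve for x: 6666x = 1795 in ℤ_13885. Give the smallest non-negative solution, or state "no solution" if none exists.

3810

First find gcd(6666, 13885):
13885 = 2·6666 + 553
6666 = 12·553 + 30
553 = 18·30 + 13
30 = 2·13 + 4
13 = 3·4 + 1
4 = 4·1 + 0
gcd = 1, so a unique solution mod 13885 exists.
Back-substitute for the Bézout coefficients:
1 = 13 − 3·4
1 = −3·30 + 7·13
1 = 7·553 − 129·30
1 = −129·6666 + 1555·553
1 = 1555·13885 − 3239·6666
So 6666·(-3239) ≡ 1 (mod 13885), giving 6666⁻¹ ≡ 10646.
x ≡ 6666⁻¹·1795 ≡ 10646·1795 ≡ 3810 (mod 13885).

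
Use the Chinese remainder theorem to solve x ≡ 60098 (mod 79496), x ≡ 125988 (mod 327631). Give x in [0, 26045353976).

24885010962

Write x = 60098 + 79496·k. Then 79496·k ≡ 125988 − 60098 ≡ 65890 (mod 327631).
Need 79496⁻¹ mod 327631. Extended Euclid on (327631, 79496):
327631 = 4×79496 + 9647
79496 = 8×9647 + 2320
9647 = 4×2320 + 367
2320 = 6×367 + 118
367 = 3×118 + 13
118 = 9×13 + 1
13 = 13×1 + 0
Back-substitute:
1 = 118 − 9·13
1 = −9·367 + 28·118
1 = 28·2320 − 177·367
1 = −177·9647 + 736·2320
1 = 736·79496 − 6065·9647
1 = −6065·327631 + 24996·79496
79496⁻¹ ≡ 24996 (mod 327631), so k ≡ 24996·65890 ≡ 313034 (mod 327631).
x = 60098 + 79496·313034 = 24885010962.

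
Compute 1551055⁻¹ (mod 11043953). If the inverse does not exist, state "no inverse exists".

Run Euclid on (11043953, 1551055):
11043953 = 7*1551055 + 186568
1551055 = 8*186568 + 58511
186568 = 3*58511 + 11035
58511 = 5*11035 + 3336
11035 = 3*3336 + 1027
3336 = 3*1027 + 255
1027 = 4*255 + 7
255 = 36*7 + 3
7 = 2*3 + 1
3 = 3*1 + 0
Since gcd(1551055, 11043953) = 1, back-substitute to write 1 as a combination:
1 = 7 − 2·3
1 = −2·255 + 73·7
1 = 73·1027 − 294·255
1 = −294·3336 + 955·1027
1 = 955·11035 − 3159·3336
1 = −3159·58511 + 16750·11035
1 = 16750·186568 − 53409·58511
1 = −53409·1551055 + 444022·186568
1 = 444022·11043953 − 3161563·1551055
So 1551055·(-3161563) ≡ 1 (mod 11043953), and -3161563 ≡ 7882390 (mod 11043953).

7882390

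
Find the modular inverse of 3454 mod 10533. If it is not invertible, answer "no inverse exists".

10225

gcd(10533, 3454) by repeated division:
10533 = 3×3454 + 171
3454 = 20×171 + 34
171 = 5×34 + 1
34 = 34×1 + 0
Since gcd(3454, 10533) = 1, back-substitute to write 1 as a combination:
1 = 171 − 5·34
1 = −5·3454 + 101·171
1 = 101·10533 − 308·3454
So 3454·(-308) ≡ 1 (mod 10533), and -308 ≡ 10225 (mod 10533).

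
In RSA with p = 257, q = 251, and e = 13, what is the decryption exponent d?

59077

φ(n) = (p−1)(q−1) = 256·250 = 64000.
Need d with 13·d ≡ 1 (mod 64000). Apply the extended Euclidean algorithm:
64000 = 4923*13 + 1
13 = 13*1 + 0
Back-substitute:
1 = 64000 − 4923·13
So 13·(-4923) ≡ 1 (mod 64000), hence d ≡ -4923 ≡ 59077 (mod 64000).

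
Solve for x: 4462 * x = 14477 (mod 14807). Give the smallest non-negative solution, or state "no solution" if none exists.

1918

First find gcd(4462, 14807):
14807 = 3*4462 + 1421
4462 = 3*1421 + 199
1421 = 7*199 + 28
199 = 7*28 + 3
28 = 9*3 + 1
3 = 3*1 + 0
gcd = 1, so a unique solution mod 14807 exists.
Back-substitute for the Bézout coefficients:
1 = 28 − 9·3
1 = −9·199 + 64·28
1 = 64·1421 − 457·199
1 = −457·4462 + 1435·1421
1 = 1435·14807 − 4762·4462
So 4462·(-4762) ≡ 1 (mod 14807), giving 4462⁻¹ ≡ 10045.
x ≡ 4462⁻¹·14477 ≡ 10045·14477 ≡ 1918 (mod 14807).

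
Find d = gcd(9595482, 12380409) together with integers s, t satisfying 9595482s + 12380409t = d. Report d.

Euclidean algorithm:
12380409 = 1×9595482 + 2784927
9595482 = 3×2784927 + 1240701
2784927 = 2×1240701 + 303525
1240701 = 4×303525 + 26601
303525 = 11×26601 + 10914
26601 = 2×10914 + 4773
10914 = 2×4773 + 1368
4773 = 3×1368 + 669
1368 = 2×669 + 30
669 = 22×30 + 9
30 = 3×9 + 3
9 = 3×3 + 0
gcd(9595482, 12380409) = 3.
Express as a combination:
3 = 30 − 3·9
3 = −3·669 + 67·30
3 = 67·1368 − 137·669
3 = −137·4773 + 478·1368
3 = 478·10914 − 1093·4773
3 = −1093·26601 + 2664·10914
3 = 2664·303525 − 30397·26601
3 = −30397·1240701 + 124252·303525
3 = 124252·2784927 − 278901·1240701
3 = −278901·9595482 + 960955·2784927
3 = 960955·12380409 − 1239856·9595482
So 3 = (960955)·12380409 + (-1239856)·9595482.

3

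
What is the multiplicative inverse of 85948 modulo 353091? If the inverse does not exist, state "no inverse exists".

Run Euclid on (353091, 85948):
353091 = 4×85948 + 9299
85948 = 9×9299 + 2257
9299 = 4×2257 + 271
2257 = 8×271 + 89
271 = 3×89 + 4
89 = 22×4 + 1
4 = 4×1 + 0
The gcd is 1. Working backward:
1 = 89 − 22·4
1 = −22·271 + 67·89
1 = 67·2257 − 558·271
1 = −558·9299 + 2299·2257
1 = 2299·85948 − 21249·9299
1 = −21249·353091 + 87295·85948
So 85948·87295 ≡ 1 (mod 353091).

87295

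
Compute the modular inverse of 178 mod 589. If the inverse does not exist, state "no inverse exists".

gcd(589, 178) by repeated division:
589 = 3×178 + 55
178 = 3×55 + 13
55 = 4×13 + 3
13 = 4×3 + 1
3 = 3×1 + 0
Since gcd(178, 589) = 1, back-substitute to write 1 as a combination:
1 = 13 − 4·3
1 = −4·55 + 17·13
1 = 17·178 − 55·55
1 = −55·589 + 182·178
So 178·182 ≡ 1 (mod 589).

182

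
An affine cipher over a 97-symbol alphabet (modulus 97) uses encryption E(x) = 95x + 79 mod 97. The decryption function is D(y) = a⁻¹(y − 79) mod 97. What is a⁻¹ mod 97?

Run Euclid on (97, 95):
97 = 1·95 + 2
95 = 47·2 + 1
2 = 2·1 + 0
Since gcd(95, 97) = 1, back-substitute to write 1 as a combination:
1 = 95 − 47·2
1 = −47·97 + 48·95
So 95·48 ≡ 1 (mod 97).

48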